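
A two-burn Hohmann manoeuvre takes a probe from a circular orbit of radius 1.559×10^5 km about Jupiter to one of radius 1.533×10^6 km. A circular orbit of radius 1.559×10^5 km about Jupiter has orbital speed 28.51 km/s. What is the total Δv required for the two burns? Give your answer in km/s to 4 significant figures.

Δv = 15.09 km/s

From the circular-orbit relation v² = μ/r at r = 1.559×10^5 km: μ = v²r = (28.51)² × 1.559×10^5 = 1.26719×10^8 km³/s².
Transfer-ellipse semi-major axis a_t = (r₁ + r₂)/2 = (1.559×10^5 + 1.533×10^6)/2 = 8.4445×10^5 km.
At r₁ the circular-orbit speed is v₁ = √(μ/r₁) = 28.510 km/s.
Transfer-orbit speed at r₁ (vis-viva): v_p = √[μ(2/r₁ − 1/a_t)] = 38.413 km/s.
First burn Δv₁ = |v_p − v₁| = 9.903 km/s.
At r₂, v₂ = √(μ/r₂) = 9.0918 km/s.
Transfer-orbit speed at r₂: v_a = √[μ(2/r₂ − 1/a_t)] = 3.9065 km/s.
Second burn Δv₂ = |v₂ − v_a| = 5.185 km/s.
Total Δv = Δv₁ + Δv₂ = 15.09 km/s.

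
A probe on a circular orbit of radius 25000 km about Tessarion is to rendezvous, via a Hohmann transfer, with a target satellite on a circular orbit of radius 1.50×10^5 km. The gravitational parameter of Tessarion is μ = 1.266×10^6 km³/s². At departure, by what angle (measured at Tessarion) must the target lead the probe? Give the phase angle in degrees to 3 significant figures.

φ = 99.8°

Semi-major axis of the transfer orbit: a_t = (25000 + 1.500×10^5)/2 = 87500 km.
Transfer time t = π√(a_t³/μ) = 72268 s.
Target angular speed ω₂ = √(μ/r₂³) = 1.9368×10^-5 rad/s.
Angle swept by the target during transfer: ω₂·t = 1.3997 rad = 80.20°.
Arrival is 180° from departure on the ellipse, so φ = 180° − 80.20° = 99.8°.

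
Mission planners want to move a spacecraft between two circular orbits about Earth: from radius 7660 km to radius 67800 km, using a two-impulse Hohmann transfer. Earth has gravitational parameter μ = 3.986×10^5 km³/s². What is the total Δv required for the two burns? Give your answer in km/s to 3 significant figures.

Δv = 3.79 km/s

Semi-major axis of the transfer orbit: a_t = (7660 + 67800)/2 = 37730 km.
At r₁ the circular-orbit speed is v₁ = √(μ/r₁) = 7.213637 km/s.
On the transfer ellipse at r₁, vis-viva equation gives v_p = √[μ(2/r₁ − 1/a_t)] = 9.669983 km/s.
First burn Δv₁ = |v_p − v₁| = 2.45635 km/s.
At r₂, v₂ = √(μ/r₂) = 2.42468 km/s.
Transfer-orbit speed at r₂: v_a = √[μ(2/r₂ − 1/a_t)] = 1.09251 km/s.
Second burn Δv₂ = |v₂ − v_a| = 1.33217 km/s.
Total Δv = Δv₁ + Δv₂ = 3.789 km/s.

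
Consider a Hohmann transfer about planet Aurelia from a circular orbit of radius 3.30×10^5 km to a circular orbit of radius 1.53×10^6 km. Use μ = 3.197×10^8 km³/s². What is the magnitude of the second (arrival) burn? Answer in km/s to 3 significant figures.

Transfer-ellipse semi-major axis a_t = (r₁ + r₂)/2 = (3.300×10^5 + 1.530×10^6)/2 = 9.300×10^5 km.
Circular speed at r = 1.530×10^6 km: v_c = √(μ/r) = 14.455 km/s.
Vis-viva on the transfer ellipse at r = 1.530×10^6 km gives v_t = √[μ(2/r − 1/a_t)] = 8.6108 km/s.
Δv₂ = |v_t − v_c| = |8.6108 − 14.455| = 5.844 km/s.

Δv₂ = 5.84 km/s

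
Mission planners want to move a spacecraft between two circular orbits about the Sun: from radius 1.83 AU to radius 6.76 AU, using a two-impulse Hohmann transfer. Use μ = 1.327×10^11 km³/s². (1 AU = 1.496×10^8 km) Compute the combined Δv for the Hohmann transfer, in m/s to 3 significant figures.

Δv = 9580 m/s

In km: r₁ = 1.83 × 1.496×10^8 = 2.73768×10^8 km; r₂ = 6.76 × 1.496×10^8 = 1.011296×10^9 km.
Transfer-ellipse semi-major axis a_t = (r₁ + r₂)/2 = (2.73768×10^8 + 1.011296×10^9)/2 = 6.42532×10^8 km.
At r₁ the circular-orbit speed is v₁ = √(μ/r₁) = 22.01629 km/s.
On the transfer ellipse at r₁, v² = μ(2/r − 1/a) gives v_p = √[μ(2/r₁ − 1/a_t)] = 27.62078 km/s.
First burn Δv₁ = |v_p − v₁| = 5.604 km/s.
Circular speed at r₂: v₂ = √(μ/r₂) = 11.455 km/s.
Transfer-orbit speed at r₂: v_a = √[μ(2/r₂ − 1/a_t)] = 7.4772 km/s.
Second burn Δv₂ = |v₂ − v_a| = 3.978 km/s.
Δv = Δv₁ + Δv₂ = 5.604 + 3.978 = 9.582 km/s.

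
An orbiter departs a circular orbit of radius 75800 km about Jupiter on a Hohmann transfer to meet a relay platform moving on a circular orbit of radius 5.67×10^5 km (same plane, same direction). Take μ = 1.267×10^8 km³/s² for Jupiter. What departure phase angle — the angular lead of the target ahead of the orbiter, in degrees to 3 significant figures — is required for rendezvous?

Semi-major axis of the transfer orbit: a_t = (75800 + 5.670×10^5)/2 = 3.214×10^5 km.
The half-period of the transfer ellipse is t = π√(a_t³/μ) = 50855 s.
The target's mean motion on its circular orbit is ω₂ = √(μ/r₂³) = 2.6364×10^-5 rad/s.
Angle swept by the target during transfer: ω₂·t = 1.3407 rad = 76.82°.
Arrival is 180° from departure on the ellipse, so φ = 180° − 76.82° = 103°.

φ = 103°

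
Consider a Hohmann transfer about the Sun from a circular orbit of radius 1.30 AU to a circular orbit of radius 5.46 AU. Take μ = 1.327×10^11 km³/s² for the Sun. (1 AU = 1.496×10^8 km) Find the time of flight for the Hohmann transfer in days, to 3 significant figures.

t = 1130 days

In km: r₁ = 1.30 × 1.496×10^8 = 1.9448×10^8 km; r₂ = 5.46 × 1.496×10^8 = 8.16816×10^8 km.
The Hohmann ellipse has a_t = (r₁ + r₂)/2 = 5.05648×10^8 km.
Transfer time t = π√(a_t³/μ) = π√((5.05648×10^8)³ / 1.327×10^11) = 9.806×10^7 s.
Converting: 9.806×10^7 s ÷ 86400 s/day = 1130 days.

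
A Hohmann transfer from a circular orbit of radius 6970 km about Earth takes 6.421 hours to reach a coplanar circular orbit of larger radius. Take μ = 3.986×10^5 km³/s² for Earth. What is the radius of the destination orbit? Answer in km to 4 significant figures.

r₂ = 48710 km

Transfer time t = 6.421 hours = 23115.6 s, and t = π√(a_t³/μ).
So a_t = (μ t²/π²)^(1/3) = (3.986×10^5 × (23115.6)² / π²)^(1/3) = 27841 km.
Since a_t = (r₁ + r₂)/2, r₂ = 2a_t − r₁ = 2×27841 − 6970 = 48712 km.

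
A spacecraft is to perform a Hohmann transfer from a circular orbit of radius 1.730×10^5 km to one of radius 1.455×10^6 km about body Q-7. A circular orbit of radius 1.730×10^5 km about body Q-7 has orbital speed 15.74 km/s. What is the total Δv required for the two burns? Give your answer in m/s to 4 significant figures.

From the circular-orbit relation v² = μ/r at r = 1.730×10^5 km: μ = v²r = (15.74)² × 1.730×10^5 = 4.28603×10^7 km³/s².
Semi-major axis of the transfer orbit: a_t = (1.730×10^5 + 1.455×10^6)/2 = 8.140×10^5 km.
At r₁ the circular-orbit speed is v₁ = √(μ/r₁) = 15.740 km/s.
Transfer-orbit speed at r₁ (vis-viva): v_p = √[μ(2/r₁ − 1/a_t)] = 21.044 km/s.
First burn Δv₁ = |v_p − v₁| = 5.304 km/s.
Circular speed at r₂: v₂ = √(μ/r₂) = 5.427 km/s.
Transfer-orbit speed at r₂: v_a = √[μ(2/r₂ − 1/a_t)] = 2.502 km/s.
Second burn Δv₂ = |v₂ − v_a| = 2.925 km/s.
Δv = Δv₁ + Δv₂ = 5.304 + 2.925 = 8.229 km/s.

Δv = 8229 m/s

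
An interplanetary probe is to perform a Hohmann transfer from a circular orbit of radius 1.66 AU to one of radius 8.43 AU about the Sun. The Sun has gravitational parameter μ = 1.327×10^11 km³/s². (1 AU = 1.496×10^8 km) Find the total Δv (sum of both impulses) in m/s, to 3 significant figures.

In km: r₁ = 1.66 × 1.496×10^8 = 2.48336×10^8 km; r₂ = 8.43 × 1.496×10^8 = 1.261128×10^9 km.
Transfer-ellipse semi-major axis a_t = (r₁ + r₂)/2 = (2.48336×10^8 + 1.261128×10^9)/2 = 7.54732×10^8 km.
At r₁ the circular-orbit speed is v₁ = √(μ/r₁) = 23.116 km/s.
Transfer-orbit speed at r₁ (v² = μ(2/r − 1/a)): v_p = √[μ(2/r₁ − 1/a_t)] = 29.881 km/s.
First burn Δv₁ = |v_p − v₁| = 6.765 km/s.
Circular speed at r₂: v₂ = √(μ/r₂) = 10.258 km/s.
Transfer-orbit speed at r₂: v_a = √[μ(2/r₂ − 1/a_t)] = 5.8841 km/s.
Second burn Δv₂ = |v₂ − v_a| = 4.374 km/s.
Δv = Δv₁ + Δv₂ = 6.765 + 4.374 = 11.14 km/s.

Δv = 11100 m/s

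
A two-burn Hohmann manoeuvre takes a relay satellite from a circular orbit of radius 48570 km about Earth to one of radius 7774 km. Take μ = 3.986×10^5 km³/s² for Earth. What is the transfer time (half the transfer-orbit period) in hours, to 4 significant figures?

Transfer-ellipse semi-major axis a_t = (r₁ + r₂)/2 = (48570 + 7774)/2 = 28172 km.
Transfer time t = π√(a_t³/μ) = π√((28172)³ / 3.986×10^5) = 23530 s.
Converting: 23530 s ÷ 3600 s/hour = 6.536 hours.

t = 6.536 hours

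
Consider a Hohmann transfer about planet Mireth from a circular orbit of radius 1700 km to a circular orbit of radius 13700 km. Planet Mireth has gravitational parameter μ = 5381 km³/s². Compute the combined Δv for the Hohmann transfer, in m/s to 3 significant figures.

Δv = 926 m/s

The Hohmann ellipse has a_t = (r₁ + r₂)/2 = 7700 km.
At r₁ the circular-orbit speed is v₁ = √(μ/r₁) = 1.779 km/s.
On the transfer ellipse at r₁, vis-viva equation gives v_p = √[μ(2/r₁ − 1/a_t)] = 2.373 km/s.
First burn Δv₁ = |v_p − v₁| = 0.5940 km/s.
Circular speed at r₂: v₂ = √(μ/r₂) = 0.6267 km/s.
Transfer-orbit speed at r₂: v_a = √[μ(2/r₂ − 1/a_t)] = 0.2945 km/s.
Second burn Δv₂ = |v₂ − v_a| = 0.3322 km/s.
Δv = Δv₁ + Δv₂ = 0.5940 + 0.3322 = 0.9262 km/s.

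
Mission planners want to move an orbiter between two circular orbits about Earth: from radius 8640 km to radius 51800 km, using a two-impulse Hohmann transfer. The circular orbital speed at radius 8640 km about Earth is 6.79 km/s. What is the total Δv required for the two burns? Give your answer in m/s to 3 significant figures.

From the circular-orbit relation v² = μ/r at r = 8640 km: μ = v²r = (6.79)² × 8640 = 3.98339×10^5 km³/s².
Transfer-ellipse semi-major axis a_t = (r₁ + r₂)/2 = (8640 + 51800)/2 = 30220 km.
Circular speed at r₁: v₁ = √(μ/r₁) = √(3.98339×10^5/8640) = 6.790 km/s.
On the transfer ellipse at r₁, vis-viva gives v_p = √[μ(2/r₁ − 1/a_t)] = 8.890 km/s.
First burn Δv₁ = |v_p − v₁| = 2.100 km/s.
Circular speed at r₂: v₂ = √(μ/r₂) = 2.773 km/s.
Transfer-orbit speed at r₂: v_a = √[μ(2/r₂ − 1/a_t)] = 1.483 km/s.
Second burn Δv₂ = |v₂ − v_a| = 1.290 km/s.
Δv = Δv₁ + Δv₂ = 2.100 + 1.290 = 3.390 km/s.

Δv = 3390 m/s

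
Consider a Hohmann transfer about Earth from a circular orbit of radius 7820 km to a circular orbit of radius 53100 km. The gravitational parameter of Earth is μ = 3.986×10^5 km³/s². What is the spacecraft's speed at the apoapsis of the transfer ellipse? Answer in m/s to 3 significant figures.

v = 1390 m/s

Semi-major axis of the transfer orbit: a_t = (7820 + 53100)/2 = 30460 km.
At apoapsis, r = 53100 km.
From the vis-viva equation, v = √[μ(2/r − 1/a_t)] = 1.388 km/s.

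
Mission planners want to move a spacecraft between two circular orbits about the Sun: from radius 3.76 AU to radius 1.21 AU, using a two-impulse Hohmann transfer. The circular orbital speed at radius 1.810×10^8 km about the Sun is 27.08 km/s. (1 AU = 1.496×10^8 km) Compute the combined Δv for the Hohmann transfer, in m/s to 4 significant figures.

Δv = 10870 m/s

From the circular-orbit relation v² = μ/r at r = 1.810×10^8 km: μ = v²r = (27.08)² × 1.810×10^8 = 1.32732×10^11 km³/s².
In km: r₁ = 3.76 × 1.496×10^8 = 5.62496×10^8 km; r₂ = 1.21 × 1.496×10^8 = 1.81016×10^8 km.
Semi-major axis of the transfer orbit: a_t = (5.62496×10^8 + 1.81016×10^8)/2 = 3.71756×10^8 km.
At r₁ the circular-orbit speed is v₁ = √(μ/r₁) = 15.361 km/s.
Transfer-orbit speed at r₁ (vis-viva): v_a = √[μ(2/r₁ − 1/a_t)] = 10.719 km/s.
First burn Δv₁ = |v_a − v₁| = 4.642 km/s.
At r₂, v₂ = √(μ/r₂) = 27.08 km/s.
Transfer-orbit speed at r₂: v_p = √[μ(2/r₂ − 1/a_t)] = 33.31 km/s.
Second burn Δv₂ = |v₂ − v_p| = 6.230 km/s.
Δv = Δv₁ + Δv₂ = 4.642 + 6.230 = 10.87 km/s.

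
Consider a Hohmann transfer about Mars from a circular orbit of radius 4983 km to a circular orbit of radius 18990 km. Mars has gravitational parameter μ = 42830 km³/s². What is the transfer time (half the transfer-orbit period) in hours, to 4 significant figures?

The Hohmann ellipse has a_t = (r₁ + r₂)/2 = 11986.5 km.
Half the transfer-orbit period gives t = π√(a_t³/μ) = 19921 s.
Converting: 19921 s ÷ 3600 s/hour = 5.534 hours.

t = 5.534 hours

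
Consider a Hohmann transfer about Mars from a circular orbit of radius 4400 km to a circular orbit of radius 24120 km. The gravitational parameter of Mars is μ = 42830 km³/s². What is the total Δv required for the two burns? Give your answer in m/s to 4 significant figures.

Semi-major axis of the transfer orbit: a_t = (4400 + 24120)/2 = 14260 km.
Circular speed at r₁: v₁ = √(μ/r₁) = √(42830/4400) = 3.1200 km/s.
Transfer-orbit speed at r₁ (vis-viva): v_p = √[μ(2/r₁ − 1/a_t)] = 4.0577 km/s.
First burn Δv₁ = |v_p − v₁| = 0.9377 km/s.
At r₂, v₂ = √(μ/r₂) = 1.3326 km/s.
Transfer-orbit speed at r₂: v_a = √[μ(2/r₂ − 1/a_t)] = 0.74020 km/s.
Second burn Δv₂ = |v₂ − v_a| = 0.5924 km/s.
Δv = Δv₁ + Δv₂ = 0.9377 + 0.5924 = 1.530 km/s.

Δv = 1530 m/s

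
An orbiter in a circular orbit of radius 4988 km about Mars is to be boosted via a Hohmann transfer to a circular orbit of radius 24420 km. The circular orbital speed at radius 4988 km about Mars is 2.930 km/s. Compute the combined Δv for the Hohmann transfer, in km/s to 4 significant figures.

From the circular-orbit relation v² = μ/r at r = 4988 km: μ = v²r = (2.930)² × 4988 = 42821.5 km³/s².
The Hohmann ellipse has a_t = (r₁ + r₂)/2 = 14704 km.
At r₁ the circular-orbit speed is v₁ = √(μ/r₁) = 2.9300 km/s.
On the transfer ellipse at r₁, v² = μ(2/r − 1/a) gives v_p = √[μ(2/r₁ − 1/a_t)] = 3.7759 km/s.
First burn Δv₁ = |v_p − v₁| = 0.8459 km/s.
At r₂, v₂ = √(μ/r₂) = 1.3242 km/s.
Transfer-orbit speed at r₂: v_a = √[μ(2/r₂ − 1/a_t)] = 0.77126 km/s.
Second burn Δv₂ = |v₂ − v_a| = 0.5529 km/s.
Total Δv = Δv₁ + Δv₂ = 1.399 km/s.

Δv = 1.399 km/s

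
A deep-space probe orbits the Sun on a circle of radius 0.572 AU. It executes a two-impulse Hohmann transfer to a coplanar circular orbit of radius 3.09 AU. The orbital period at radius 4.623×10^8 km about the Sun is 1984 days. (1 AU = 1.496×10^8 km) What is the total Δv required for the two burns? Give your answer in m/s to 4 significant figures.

From Kepler's third law T² = 4π²r³/μ at r = 4.623×10^8 km, T = 1984 days = 1984 × 86400 s = 1.714176×10^8 s: μ = 4π²r³/T² = 1.32746×10^11 km³/s².
In km: r₁ = 0.572 × 1.496×10^8 = 8.55712×10^7 km; r₂ = 3.09 × 1.496×10^8 = 4.62264×10^8 km.
Semi-major axis of the transfer orbit: a_t = (8.55712×10^7 + 4.62264×10^8)/2 = 2.739176×10^8 km.
Circular speed at r₁: v₁ = √(μ/r₁) = √(1.32746×10^11/8.55712×10^7) = 39.39 km/s.
Transfer-orbit speed at r₁ (vis-viva equation): v_p = √[μ(2/r₁ − 1/a_t)] = 51.17 km/s.
First burn Δv₁ = |v_p − v₁| = 11.78 km/s.
At r₂, v₂ = √(μ/r₂) = 16.9459 km/s.
Transfer-orbit speed at r₂: v_a = √[μ(2/r₂ − 1/a_t)] = 9.47151 km/s.
Second burn Δv₂ = |v₂ − v_a| = 7.474 km/s.
Δv = Δv₁ + Δv₂ = 11.78 + 7.474 = 19.25 km/s.

Δv = 19250 m/s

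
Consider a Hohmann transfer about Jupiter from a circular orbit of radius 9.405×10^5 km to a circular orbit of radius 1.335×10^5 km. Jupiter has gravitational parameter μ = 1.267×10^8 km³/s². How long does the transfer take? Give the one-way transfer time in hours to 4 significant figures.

The Hohmann ellipse has a_t = (r₁ + r₂)/2 = 5.370×10^5 km.
Half the transfer-orbit period gives t = π√(a_t³/μ) = 1.0983×10^5 s.
Converting: 1.0983×10^5 s ÷ 3600 s/hour = 30.51 hours.

t = 30.51 hours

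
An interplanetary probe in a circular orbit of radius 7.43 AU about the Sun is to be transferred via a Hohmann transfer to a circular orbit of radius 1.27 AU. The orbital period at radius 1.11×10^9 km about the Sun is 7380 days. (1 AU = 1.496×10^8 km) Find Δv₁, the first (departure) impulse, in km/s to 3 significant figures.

Δv₁ = 5.02 km/s

From Kepler's third law T² = 4π²r³/μ at r = 1.11×10^9 km, T = 7380 days = 7380 × 86400 s = 6.37632×10^8 s: μ = 4π²r³/T² = 1.32797×10^11 km³/s².
In km: r₁ = 7.43 × 1.496×10^8 = 1.111528×10^9 km; r₂ = 1.27 × 1.496×10^8 = 1.89992×10^8 km.
The Hohmann ellipse has a_t = (r₁ + r₂)/2 = 6.5076×10^8 km.
On the circular orbit at r = 1.111528×10^9 km, v_c = √(μ/r) = 10.93 km/s.
Transfer-orbit speed at the same r (vis-viva, a = a_t): v_t = √[μ(2/r − 1/a_t)] = 5.906 km/s.
Δv₁ = |v_t − v_c| = |5.906 − 10.93| = 5.024 km/s.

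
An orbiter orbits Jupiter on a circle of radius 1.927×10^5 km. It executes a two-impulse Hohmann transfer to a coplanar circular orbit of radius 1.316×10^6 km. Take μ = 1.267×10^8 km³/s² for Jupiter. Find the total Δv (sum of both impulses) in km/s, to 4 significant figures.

Δv = 13.08 km/s

Semi-major axis of the transfer orbit: a_t = (1.927×10^5 + 1.316×10^6)/2 = 7.5435×10^5 km.
At r₁ the circular-orbit speed is v₁ = √(μ/r₁) = 25.642 km/s.
On the transfer ellipse at r₁, vis-viva equation gives v_p = √[μ(2/r₁ − 1/a_t)] = 33.868 km/s.
First burn Δv₁ = |v_p − v₁| = 8.226 km/s.
Circular speed at r₂: v₂ = √(μ/r₂) = 9.812 km/s.
Transfer-orbit speed at r₂: v_a = √[μ(2/r₂ − 1/a_t)] = 4.959 km/s.
Second burn Δv₂ = |v₂ − v_a| = 4.853 km/s.
Total Δv = Δv₁ + Δv₂ = 13.08 km/s.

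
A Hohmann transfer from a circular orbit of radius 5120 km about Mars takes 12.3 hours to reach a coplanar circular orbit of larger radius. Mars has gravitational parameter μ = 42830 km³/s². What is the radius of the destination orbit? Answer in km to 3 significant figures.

Transfer time t = 12.3 hours = 44280 s, and t = π√(a_t³/μ).
So a_t = (μ t²/π²)^(1/3) = (42830 × (44280)² / π²)^(1/3) = 20415 km.
Since a_t = (r₁ + r₂)/2, r₂ = 2a_t − r₁ = 2×20415 − 5120 = 35710 km.

r₂ = 35700 km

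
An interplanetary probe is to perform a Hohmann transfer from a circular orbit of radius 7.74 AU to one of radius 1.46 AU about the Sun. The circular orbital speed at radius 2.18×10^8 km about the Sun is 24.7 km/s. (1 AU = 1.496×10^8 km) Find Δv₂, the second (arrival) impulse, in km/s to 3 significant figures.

From the circular-orbit relation v² = μ/r at r = 2.18×10^8 km: μ = v²r = (24.7)² × 2.18×10^8 = 1.33000×10^11 km³/s².
In km: r₁ = 7.74 × 1.496×10^8 = 1.157904×10^9 km; r₂ = 1.46 × 1.496×10^8 = 2.18416×10^8 km.
The Hohmann ellipse has a_t = (r₁ + r₂)/2 = 6.8816×10^8 km.
On the circular orbit at r = 2.18416×10^8 km, v_c = √(μ/r) = 24.676 km/s.
Vis-viva on the transfer ellipse at r = 2.18416×10^8 km gives v_t = √[μ(2/r − 1/a_t)] = 32.009 km/s.
Δv₂ = |v_t − v_c| = |32.009 − 24.676| = 7.333 km/s.

Δv₂ = 7.33 km/s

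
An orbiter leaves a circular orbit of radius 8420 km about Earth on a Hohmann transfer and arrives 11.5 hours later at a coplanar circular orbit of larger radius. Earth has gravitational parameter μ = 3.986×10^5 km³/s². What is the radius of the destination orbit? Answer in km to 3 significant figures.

r₂ = 73700 km

Transfer time t = 11.5 hours = 41400 s, and t = π√(a_t³/μ).
So a_t = (μ t²/π²)^(1/3) = (3.986×10^5 × (41400)² / π²)^(1/3) = 41059 km.
Since a_t = (r₁ + r₂)/2, r₂ = 2a_t − r₁ = 2×41059 − 8420 = 73698 km.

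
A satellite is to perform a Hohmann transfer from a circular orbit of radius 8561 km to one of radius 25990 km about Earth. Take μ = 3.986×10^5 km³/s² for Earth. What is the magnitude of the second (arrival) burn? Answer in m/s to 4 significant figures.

Δv₂ = 1159 m/s

Transfer-ellipse semi-major axis a_t = (r₁ + r₂)/2 = (8561 + 25990)/2 = 17275.5 km.
On the circular orbit at r = 25990 km, v_c = √(μ/r) = 3.916 km/s.
Transfer-orbit speed at the same r (vis-viva, a = a_t): v_t = √[μ(2/r − 1/a_t)] = 2.757 km/s.
Δv₂ = |v_t − v_c| = |2.757 − 3.916| = 1.159 km/s.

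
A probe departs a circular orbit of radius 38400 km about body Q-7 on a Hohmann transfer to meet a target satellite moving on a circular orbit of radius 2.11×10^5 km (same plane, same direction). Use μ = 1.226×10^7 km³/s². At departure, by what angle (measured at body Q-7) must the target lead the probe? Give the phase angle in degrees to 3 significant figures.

φ = 98.2°

Semi-major axis of the transfer orbit: a_t = (38400 + 2.110×10^5)/2 = 1.247×10^5 km.
Transfer time t = π√(a_t³/μ) = 39510 s.
Target angular speed ω₂ = √(μ/r₂³) = 3.6126×10^-5 rad/s.
Angle swept by the target during transfer: ω₂·t = 1.4273 rad = 81.78°.
The probe traverses 180° on the transfer ellipse, so the target must lead by 180° − 81.78° = 98.2°.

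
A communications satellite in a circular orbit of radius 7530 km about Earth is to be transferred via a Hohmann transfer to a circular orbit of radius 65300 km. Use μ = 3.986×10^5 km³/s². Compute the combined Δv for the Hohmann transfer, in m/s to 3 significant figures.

The Hohmann ellipse has a_t = (r₁ + r₂)/2 = 36415 km.
Circular speed at r₁: v₁ = √(μ/r₁) = √(3.986×10^5/7530) = 7.276 km/s.
Transfer-orbit speed at r₁ (vis-viva equation): v_p = √[μ(2/r₁ − 1/a_t)] = 9.743 km/s.
First burn Δv₁ = |v_p − v₁| = 2.467 km/s.
At r₂, v₂ = √(μ/r₂) = 2.4707 km/s.
Transfer-orbit speed at r₂: v_a = √[μ(2/r₂ − 1/a_t)] = 1.1235 km/s.
Second burn Δv₂ = |v₂ − v_a| = 1.347 km/s.
Δv = Δv₁ + Δv₂ = 2.467 + 1.347 = 3.814 km/s.

Δv = 3810 m/s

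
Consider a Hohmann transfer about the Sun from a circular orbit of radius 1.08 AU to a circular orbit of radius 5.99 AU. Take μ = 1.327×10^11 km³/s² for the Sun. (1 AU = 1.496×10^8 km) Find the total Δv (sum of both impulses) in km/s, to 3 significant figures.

In km: r₁ = 1.08 × 1.496×10^8 = 1.61568×10^8 km; r₂ = 5.99 × 1.496×10^8 = 8.96104×10^8 km.
Transfer-ellipse semi-major axis a_t = (r₁ + r₂)/2 = (1.61568×10^8 + 8.96104×10^8)/2 = 5.28836×10^8 km.
Circular speed at r₁: v₁ = √(μ/r₁) = √(1.327×10^11/1.61568×10^8) = 28.659 km/s.
Transfer-orbit speed at r₁ (vis-viva equation): v_p = √[μ(2/r₁ − 1/a_t)] = 37.306 km/s.
First burn Δv₁ = |v_p − v₁| = 8.647 km/s.
At r₂, v₂ = √(μ/r₂) = 12.169 km/s.
Transfer-orbit speed at r₂: v_a = √[μ(2/r₂ − 1/a_t)] = 6.7263 km/s.
Second burn Δv₂ = |v₂ − v_a| = 5.443 km/s.
Total Δv = Δv₁ + Δv₂ = 14.09 km/s.

Δv = 14.1 km/s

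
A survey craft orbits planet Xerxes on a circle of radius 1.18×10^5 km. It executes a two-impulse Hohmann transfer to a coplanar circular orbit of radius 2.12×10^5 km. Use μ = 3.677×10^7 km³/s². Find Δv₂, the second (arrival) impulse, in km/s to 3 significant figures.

Transfer-ellipse semi-major axis a_t = (r₁ + r₂)/2 = (1.180×10^5 + 2.120×10^5)/2 = 1.650×10^5 km.
On the circular orbit at r = 2.120×10^5 km, v_c = √(μ/r) = 13.170 km/s.
Vis-viva on the transfer ellipse at r = 2.120×10^5 km gives v_t = √[μ(2/r − 1/a_t)] = 11.137 km/s.
Δv₂ = |v_t − v_c| = |11.137 − 13.170| = 2.033 km/s.

Δv₂ = 2.03 km/s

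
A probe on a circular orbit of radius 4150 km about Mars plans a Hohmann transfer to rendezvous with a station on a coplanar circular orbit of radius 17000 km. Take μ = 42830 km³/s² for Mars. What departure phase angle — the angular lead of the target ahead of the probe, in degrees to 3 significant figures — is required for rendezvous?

φ = 91.7°

Semi-major axis of the transfer orbit: a_t = (4150 + 17000)/2 = 10575 km.
Transfer time t = π√(a_t³/μ) = 16508 s.
The target's mean motion on its circular orbit is ω₂ = √(μ/r₂³) = 9.3369×10^-5 rad/s.
Angle swept by the target during transfer: ω₂·t = 1.5413 rad = 88.31°.
The probe traverses 180° on the transfer ellipse, so the target must lead by 180° − 88.31° = 91.7°.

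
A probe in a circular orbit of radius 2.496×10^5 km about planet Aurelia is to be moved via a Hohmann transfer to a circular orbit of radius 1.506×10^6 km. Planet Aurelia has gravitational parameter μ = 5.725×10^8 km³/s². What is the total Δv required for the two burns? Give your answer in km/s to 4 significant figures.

Transfer-ellipse semi-major axis a_t = (r₁ + r₂)/2 = (2.496×10^5 + 1.506×10^6)/2 = 8.778×10^5 km.
At r₁ the circular-orbit speed is v₁ = √(μ/r₁) = 47.89 km/s.
On the transfer ellipse at r₁, vis-viva gives v_p = √[μ(2/r₁ − 1/a_t)] = 62.73 km/s.
First burn Δv₁ = |v_p − v₁| = 14.84 km/s.
Circular speed at r₂: v₂ = √(μ/r₂) = 19.49734 km/s.
Transfer-orbit speed at r₂: v_a = √[μ(2/r₂ − 1/a_t)] = 10.39680 km/s.
Second burn Δv₂ = |v₂ − v_a| = 9.101 km/s.
Δv = Δv₁ + Δv₂ = 14.84 + 9.101 = 23.94 km/s.

Δv = 23.94 km/s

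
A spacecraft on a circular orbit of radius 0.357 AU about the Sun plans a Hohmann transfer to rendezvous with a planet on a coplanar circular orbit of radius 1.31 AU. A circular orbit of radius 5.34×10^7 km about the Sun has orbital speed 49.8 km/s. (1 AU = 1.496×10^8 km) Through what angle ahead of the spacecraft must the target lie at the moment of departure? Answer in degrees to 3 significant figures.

φ = 88.6°

From the circular-orbit relation v² = μ/r at r = 5.34×10^7 km: μ = v²r = (49.8)² × 5.34×10^7 = 1.32434×10^11 km³/s².
In km: r₁ = 0.357 × 1.496×10^8 = 5.34072×10^7 km; r₂ = 1.31 × 1.496×10^8 = 1.95976×10^8 km.
Semi-major axis of the transfer orbit: a_t = (5.34072×10^7 + 1.95976×10^8)/2 = 1.246916×10^8 km.
The half-period of the transfer ellipse is t = π√(a_t³/μ) = 1.202003×10^7 s.
The target's mean motion on its circular orbit is ω₂ = √(μ/r₂³) = 1.326465×10^-7 rad/s.
Angle swept by the target during transfer: ω₂·t = 1.59441 rad = 91.353°.
The spacecraft traverses 180° on the transfer ellipse, so the target must lead by 180° − 91.353° = 88.6°.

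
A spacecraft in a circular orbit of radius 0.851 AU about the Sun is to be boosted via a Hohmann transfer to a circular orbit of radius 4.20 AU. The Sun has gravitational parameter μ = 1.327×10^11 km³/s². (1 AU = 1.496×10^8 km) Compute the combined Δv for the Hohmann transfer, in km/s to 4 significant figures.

Δv = 15.45 km/s

In km: r₁ = 0.851 × 1.496×10^8 = 1.273096×10^8 km; r₂ = 4.20 × 1.496×10^8 = 6.2832×10^8 km.
Transfer-ellipse semi-major axis a_t = (r₁ + r₂)/2 = (1.273096×10^8 + 6.2832×10^8)/2 = 3.778148×10^8 km.
At r₁ the circular-orbit speed is v₁ = √(μ/r₁) = 32.2853 km/s.
Transfer-orbit speed at r₁ (vis-viva): v_p = √[μ(2/r₁ − 1/a_t)] = 41.6347 km/s.
First burn Δv₁ = |v_p − v₁| = 9.349 km/s.
At r₂, v₂ = √(μ/r₂) = 14.533 km/s.
Transfer-orbit speed at r₂: v_a = √[μ(2/r₂ − 1/a_t)] = 8.4360 km/s.
Second burn Δv₂ = |v₂ − v_a| = 6.097 km/s.
Total Δv = Δv₁ + Δv₂ = 15.45 km/s.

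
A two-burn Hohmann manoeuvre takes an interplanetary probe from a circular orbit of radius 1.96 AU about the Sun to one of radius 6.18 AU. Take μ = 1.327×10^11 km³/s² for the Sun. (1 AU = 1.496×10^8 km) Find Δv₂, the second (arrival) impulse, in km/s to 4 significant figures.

Δv₂ = 3.667 km/s

In km: r₁ = 1.96 × 1.496×10^8 = 2.93216×10^8 km; r₂ = 6.18 × 1.496×10^8 = 9.24528×10^8 km.
The Hohmann ellipse has a_t = (r₁ + r₂)/2 = 6.08872×10^8 km.
On the circular orbit at r = 9.24528×10^8 km, v_c = √(μ/r) = 11.981 km/s.
Vis-viva on the transfer ellipse at r = 9.24528×10^8 km gives v_t = √[μ(2/r − 1/a_t)] = 8.3139 km/s.
Δv₂ = |v_t − v_c| = |8.3139 − 11.981| = 3.667 km/s.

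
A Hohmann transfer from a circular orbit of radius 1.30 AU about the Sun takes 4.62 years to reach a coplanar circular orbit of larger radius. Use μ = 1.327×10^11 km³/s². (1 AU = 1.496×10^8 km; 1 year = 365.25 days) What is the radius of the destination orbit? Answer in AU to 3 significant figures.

r₂ = 7.51 AU

In km: r₁ = 1.30 × 1.496×10^8 = 1.9448×10^8 km.
Transfer time t = 4.62 years × 365.25 × 86400 s = 1.45796112×10^8 s, and t = π√(a_t³/μ).
So a_t = (μ t²/π²)^(1/3) = (1.327×10^11 × (1.45796112×10^8)² / π²)^(1/3) = 6.5870×10^8 km.
Since a_t = (r₁ + r₂)/2, r₂ = 2a_t − r₁ = 2×6.5870×10^8 − 1.9448×10^8 = 1.12292×10^9 km.
In AU: r₂ = 1.12292×10^9 / 1.496×10^8 = 7.51 AU.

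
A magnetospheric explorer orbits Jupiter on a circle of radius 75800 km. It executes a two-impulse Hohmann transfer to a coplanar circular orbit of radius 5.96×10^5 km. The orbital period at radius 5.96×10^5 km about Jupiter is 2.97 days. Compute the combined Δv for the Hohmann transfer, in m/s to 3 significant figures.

Δv = 21200 m/s

From Kepler's third law T² = 4π²r³/μ at r = 5.96×10^5 km, T = 2.97 days = 2.97 × 86400 s = 2.56608×10^5 s: μ = 4π²r³/T² = 1.26928×10^8 km³/s².
Semi-major axis of the transfer orbit: a_t = (75800 + 5.960×10^5)/2 = 3.359×10^5 km.
At r₁ the circular-orbit speed is v₁ = √(μ/r₁) = 40.92 km/s.
Transfer-orbit speed at r₁ (vis-viva equation): v_p = √[μ(2/r₁ − 1/a_t)] = 54.51 km/s.
First burn Δv₁ = |v_p − v₁| = 13.59 km/s.
Circular speed at r₂: v₂ = √(μ/r₂) = 14.593 km/s.
Transfer-orbit speed at r₂: v_a = √[μ(2/r₂ − 1/a_t)] = 6.9324 km/s.
Second burn Δv₂ = |v₂ − v_a| = 7.661 km/s.
Total Δv = Δv₁ + Δv₂ = 21.25 km/s.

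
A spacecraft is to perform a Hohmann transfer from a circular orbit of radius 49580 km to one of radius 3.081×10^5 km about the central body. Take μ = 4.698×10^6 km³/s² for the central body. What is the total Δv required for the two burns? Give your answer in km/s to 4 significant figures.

Δv = 4.891 km/s

Transfer-ellipse semi-major axis a_t = (r₁ + r₂)/2 = (49580 + 3.081×10^5)/2 = 1.7884×10^5 km.
At r₁ the circular-orbit speed is v₁ = √(μ/r₁) = 9.73427 km/s.
On the transfer ellipse at r₁, vis-viva equation gives v_p = √[μ(2/r₁ − 1/a_t)] = 12.7766 km/s.
First burn Δv₁ = |v_p − v₁| = 3.042 km/s.
At r₂, v₂ = √(μ/r₂) = 3.905 km/s.
Transfer-orbit speed at r₂: v_a = √[μ(2/r₂ − 1/a_t)] = 2.056 km/s.
Second burn Δv₂ = |v₂ − v_a| = 1.849 km/s.
Total Δv = Δv₁ + Δv₂ = 4.891 km/s.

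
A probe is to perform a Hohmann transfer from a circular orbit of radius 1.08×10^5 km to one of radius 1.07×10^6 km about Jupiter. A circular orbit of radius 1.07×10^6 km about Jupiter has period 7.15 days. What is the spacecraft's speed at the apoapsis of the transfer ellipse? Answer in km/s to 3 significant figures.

v = 4.66 km/s

From Kepler's third law T² = 4π²r³/μ at r = 1.07×10^6 km, T = 7.15 days = 7.15 × 86400 s = 6.1776×10^5 s: μ = 4π²r³/T² = 1.26728×10^8 km³/s².
Transfer-ellipse semi-major axis a_t = (r₁ + r₂)/2 = (1.080×10^5 + 1.070×10^6)/2 = 5.890×10^5 km.
The apoapsis of the transfer ellipse is at r = 1.070×10^6 km.
From the vis-viva equation, v = √[μ(2/r − 1/a_t)] = 4.660 km/s.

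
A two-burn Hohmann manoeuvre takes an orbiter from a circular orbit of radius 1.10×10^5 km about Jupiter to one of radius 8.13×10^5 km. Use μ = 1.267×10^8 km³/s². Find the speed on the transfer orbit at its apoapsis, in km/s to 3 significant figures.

Transfer-ellipse semi-major axis a_t = (r₁ + r₂)/2 = (1.100×10^5 + 8.130×10^5)/2 = 4.615×10^5 km.
At apoapsis, r = 8.130×10^5 km.
Vis-viva: v = √[μ(2/r − 1/a_t)] = √[1.267×10^8 × (2/8.130×10^5 − 1/4.615×10^5)] = 6.095 km/s.

v = 6.09 km/s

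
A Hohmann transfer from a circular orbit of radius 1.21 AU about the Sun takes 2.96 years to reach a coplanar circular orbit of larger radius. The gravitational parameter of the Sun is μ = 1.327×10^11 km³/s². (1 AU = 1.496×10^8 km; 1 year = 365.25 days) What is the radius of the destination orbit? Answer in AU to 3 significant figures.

In km: r₁ = 1.21 × 1.496×10^8 = 1.81016×10^8 km.
Transfer time t = 2.96 years × 365.25 × 86400 s = 9.3410496×10^7 s, and t = π√(a_t³/μ).
So a_t = (μ t²/π²)^(1/3) = (1.327×10^11 × (9.3410496×10^7)² / π²)^(1/3) = 4.8954×10^8 km.
Since a_t = (r₁ + r₂)/2, r₂ = 2a_t − r₁ = 2×4.8954×10^8 − 1.81016×10^8 = 7.98064×10^8 km.
In AU: r₂ = 7.98064×10^8 / 1.496×10^8 = 5.33 AU.

r₂ = 5.33 AU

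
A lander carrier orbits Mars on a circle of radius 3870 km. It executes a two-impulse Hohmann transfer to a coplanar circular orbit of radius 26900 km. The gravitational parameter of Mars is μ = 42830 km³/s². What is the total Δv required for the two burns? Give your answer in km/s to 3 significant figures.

Δv = 1.70 km/s

Semi-major axis of the transfer orbit: a_t = (3870 + 26900)/2 = 15385 km.
At r₁ the circular-orbit speed is v₁ = √(μ/r₁) = 3.327 km/s.
Transfer-orbit speed at r₁ (vis-viva equation): v_p = √[μ(2/r₁ − 1/a_t)] = 4.399 km/s.
First burn Δv₁ = |v_p − v₁| = 1.072 km/s.
Circular speed at r₂: v₂ = √(μ/r₂) = 1.26182 km/s.
Transfer-orbit speed at r₂: v_a = √[μ(2/r₂ − 1/a_t)] = 0.632856 km/s.
Second burn Δv₂ = |v₂ − v_a| = 0.6290 km/s.
Total Δv = Δv₁ + Δv₂ = 1.701 km/s.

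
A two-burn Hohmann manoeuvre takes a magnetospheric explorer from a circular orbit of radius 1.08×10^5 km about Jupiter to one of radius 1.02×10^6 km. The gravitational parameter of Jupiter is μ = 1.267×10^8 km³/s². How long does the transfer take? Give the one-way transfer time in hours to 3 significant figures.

t = 32.8 hours

The Hohmann ellipse has a_t = (r₁ + r₂)/2 = 5.640×10^5 km.
Half the transfer-orbit period gives t = π√(a_t³/μ) = 1.182×10^5 s.
Converting: 1.182×10^5 s ÷ 3600 s/hour = 32.8 hours.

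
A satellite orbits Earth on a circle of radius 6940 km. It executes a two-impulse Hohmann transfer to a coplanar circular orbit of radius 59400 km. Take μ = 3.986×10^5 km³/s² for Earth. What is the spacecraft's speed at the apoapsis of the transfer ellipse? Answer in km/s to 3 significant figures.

v = 1.18 km/s

Semi-major axis of the transfer orbit: a_t = (6940 + 59400)/2 = 33170 km.
The apoapsis of the transfer ellipse is at r = 59400 km.
From the vis-viva equation, v = √[μ(2/r − 1/a_t)] = 1.185 km/s.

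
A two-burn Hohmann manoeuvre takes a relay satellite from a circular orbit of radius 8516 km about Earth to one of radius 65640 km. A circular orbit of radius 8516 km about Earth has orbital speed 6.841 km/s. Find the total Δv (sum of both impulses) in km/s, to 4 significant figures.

From the circular-orbit relation v² = μ/r at r = 8516 km: μ = v²r = (6.841)² × 8516 = 3.98543×10^5 km³/s².
The Hohmann ellipse has a_t = (r₁ + r₂)/2 = 37078 km.
Circular speed at r₁: v₁ = √(μ/r₁) = √(3.98543×10^5/8516) = 6.841 km/s.
On the transfer ellipse at r₁, vis-viva gives v_p = √[μ(2/r₁ − 1/a_t)] = 9.102 km/s.
First burn Δv₁ = |v_p − v₁| = 2.261 km/s.
At r₂, v₂ = √(μ/r₂) = 2.464 km/s.
Transfer-orbit speed at r₂: v_a = √[μ(2/r₂ − 1/a_t)] = 1.181 km/s.
Second burn Δv₂ = |v₂ − v_a| = 1.283 km/s.
Total Δv = Δv₁ + Δv₂ = 3.544 km/s.

Δv = 3.544 km/s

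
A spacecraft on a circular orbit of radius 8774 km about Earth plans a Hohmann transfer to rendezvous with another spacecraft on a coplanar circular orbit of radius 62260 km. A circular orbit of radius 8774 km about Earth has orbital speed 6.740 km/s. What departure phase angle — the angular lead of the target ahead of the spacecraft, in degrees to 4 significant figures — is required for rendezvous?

φ = 102.4°

From the circular-orbit relation v² = μ/r at r = 8774 km: μ = v²r = (6.740)² × 8774 = 3.98582×10^5 km³/s².
Semi-major axis of the transfer orbit: a_t = (8774 + 62260)/2 = 35517 km.
The half-period of the transfer ellipse is t = π√(a_t³/μ) = 33308 s.
Target angular speed ω₂ = √(μ/r₂³) = 4.0639×10^-5 rad/s.
Angle swept by the target during transfer: ω₂·t = 1.3536 rad = 77.56°.
The spacecraft traverses 180° on the transfer ellipse, so the target must lead by 180° − 77.56° = 102.4°.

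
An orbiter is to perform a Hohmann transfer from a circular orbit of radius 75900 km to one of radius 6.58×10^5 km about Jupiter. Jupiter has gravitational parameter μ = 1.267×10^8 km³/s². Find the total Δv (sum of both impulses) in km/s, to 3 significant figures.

Δv = 21.4 km/s

The Hohmann ellipse has a_t = (r₁ + r₂)/2 = 3.6695×10^5 km.
At r₁ the circular-orbit speed is v₁ = √(μ/r₁) = 40.857 km/s.
On the transfer ellipse at r₁, v² = μ(2/r − 1/a) gives v_p = √[μ(2/r₁ − 1/a_t)] = 54.711 km/s.
First burn Δv₁ = |v_p − v₁| = 13.854 km/s.
Circular speed at r₂: v₂ = √(μ/r₂) = 13.87635 km/s.
Transfer-orbit speed at r₂: v_a = √[μ(2/r₂ − 1/a_t)] = 6.310922 km/s.
Second burn Δv₂ = |v₂ − v_a| = 7.5654 km/s.
Δv = Δv₁ + Δv₂ = 13.854 + 7.5654 = 21.42 km/s.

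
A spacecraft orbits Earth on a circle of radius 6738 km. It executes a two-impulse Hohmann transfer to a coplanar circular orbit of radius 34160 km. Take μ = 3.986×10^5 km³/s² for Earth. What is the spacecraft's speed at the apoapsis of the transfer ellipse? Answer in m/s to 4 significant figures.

v = 1961 m/s

Semi-major axis of the transfer orbit: a_t = (6738 + 34160)/2 = 20449 km.
At apoapsis, r = 34160 km.
Vis-viva: v = √[μ(2/r − 1/a_t)] = √[3.986×10^5 × (2/34160 − 1/20449)] = 1.961 km/s.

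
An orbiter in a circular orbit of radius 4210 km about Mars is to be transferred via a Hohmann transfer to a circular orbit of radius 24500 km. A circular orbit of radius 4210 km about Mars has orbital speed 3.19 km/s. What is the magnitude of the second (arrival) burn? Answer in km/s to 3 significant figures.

From the circular-orbit relation v² = μ/r at r = 4210 km: μ = v²r = (3.19)² × 4210 = 42841.4 km³/s².
The Hohmann ellipse has a_t = (r₁ + r₂)/2 = 14355 km.
Circular speed at r = 24500 km: v_c = √(μ/r) = 1.32236 km/s.
Transfer-orbit speed at the same r (vis-viva, a = a_t): v_t = √[μ(2/r − 1/a_t)] = 0.716124 km/s.
Δv₂ = |v_t − v_c| = |0.716124 − 1.32236| = 0.6062 km/s.

Δv₂ = 0.606 km/s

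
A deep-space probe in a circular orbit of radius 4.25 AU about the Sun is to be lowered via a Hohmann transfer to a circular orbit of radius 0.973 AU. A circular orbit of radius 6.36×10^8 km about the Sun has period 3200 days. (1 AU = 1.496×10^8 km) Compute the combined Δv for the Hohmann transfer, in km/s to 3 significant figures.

From Kepler's third law T² = 4π²r³/μ at r = 6.36×10^8 km, T = 3200 days = 3200 × 86400 s = 2.7648×10^8 s: μ = 4π²r³/T² = 1.32863×10^11 km³/s².
In km: r₁ = 4.25 × 1.496×10^8 = 6.358×10^8 km; r₂ = 0.973 × 1.496×10^8 = 1.455608×10^8 km.
Transfer-ellipse semi-major axis a_t = (r₁ + r₂)/2 = (6.358×10^8 + 1.455608×10^8)/2 = 3.906804×10^8 km.
Circular speed at r₁: v₁ = √(μ/r₁) = √(1.32863×10^11/6.358×10^8) = 14.456 km/s.
On the transfer ellipse at r₁, vis-viva equation gives v_a = √[μ(2/r₁ − 1/a_t)] = 8.8237 km/s.
First burn Δv₁ = |v_a − v₁| = 5.632 km/s.
At r₂, v₂ = √(μ/r₂) = 30.21 km/s.
Transfer-orbit speed at r₂: v_p = √[μ(2/r₂ − 1/a_t)] = 38.54 km/s.
Second burn Δv₂ = |v₂ − v_p| = 8.330 km/s.
Total Δv = Δv₁ + Δv₂ = 13.96 km/s.

Δv = 14.0 km/s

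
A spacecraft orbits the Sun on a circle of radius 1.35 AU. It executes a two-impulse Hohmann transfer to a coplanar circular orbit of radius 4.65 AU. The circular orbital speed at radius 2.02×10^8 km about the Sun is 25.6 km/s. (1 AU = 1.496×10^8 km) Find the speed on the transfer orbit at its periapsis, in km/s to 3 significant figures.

From the circular-orbit relation v² = μ/r at r = 2.02×10^8 km: μ = v²r = (25.6)² × 2.02×10^8 = 1.32383×10^11 km³/s².
In km: r₁ = 1.35 × 1.496×10^8 = 2.0196×10^8 km; r₂ = 4.65 × 1.496×10^8 = 6.9564×10^8 km.
Semi-major axis of the transfer orbit: a_t = (2.0196×10^8 + 6.9564×10^8)/2 = 4.488×10^8 km.
The periapsis of the transfer ellipse is at r = 2.0196×10^8 km.
Vis-viva: v = √[μ(2/r − 1/a_t)] = √[1.32383×10^11 × (2/2.0196×10^8 − 1/4.488×10^8)] = 31.87 km/s.

v = 31.9 km/s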